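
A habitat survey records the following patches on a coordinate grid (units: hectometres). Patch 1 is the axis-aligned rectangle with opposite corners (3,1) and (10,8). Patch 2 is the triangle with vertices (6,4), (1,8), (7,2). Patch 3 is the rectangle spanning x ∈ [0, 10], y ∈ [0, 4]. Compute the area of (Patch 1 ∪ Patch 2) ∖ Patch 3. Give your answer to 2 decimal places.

28.40

|Patch 1 ∪ Patch 2| = 49.4.
|(Patch 1 ∪ Patch 2) ∩ Patch 3| = 21.
|(Patch 1 ∪ Patch 2) ∖ Patch 3| = 49.4 − 21 = 28.40.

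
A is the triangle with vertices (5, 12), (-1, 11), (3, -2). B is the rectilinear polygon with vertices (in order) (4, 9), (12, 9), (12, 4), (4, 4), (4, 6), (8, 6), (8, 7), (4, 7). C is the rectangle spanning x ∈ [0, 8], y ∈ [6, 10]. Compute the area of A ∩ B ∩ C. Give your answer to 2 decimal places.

0.86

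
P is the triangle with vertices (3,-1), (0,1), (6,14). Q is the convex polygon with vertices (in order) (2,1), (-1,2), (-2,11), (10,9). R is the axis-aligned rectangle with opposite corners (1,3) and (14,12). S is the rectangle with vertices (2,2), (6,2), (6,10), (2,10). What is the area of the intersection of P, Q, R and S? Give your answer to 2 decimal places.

12.36

The intersection is the polygon with vertices (3.8,3), (2,3), (2,5.333), (4.143,9.976), (5.161,9.806).
By the shoelace formula its area is 12.36.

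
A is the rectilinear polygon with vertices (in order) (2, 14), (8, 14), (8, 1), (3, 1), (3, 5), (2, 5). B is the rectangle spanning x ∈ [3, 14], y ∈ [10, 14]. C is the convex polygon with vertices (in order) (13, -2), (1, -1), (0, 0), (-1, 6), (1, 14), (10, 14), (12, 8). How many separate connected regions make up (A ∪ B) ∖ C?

(A ∪ B) ∖ C is a single connected region.

1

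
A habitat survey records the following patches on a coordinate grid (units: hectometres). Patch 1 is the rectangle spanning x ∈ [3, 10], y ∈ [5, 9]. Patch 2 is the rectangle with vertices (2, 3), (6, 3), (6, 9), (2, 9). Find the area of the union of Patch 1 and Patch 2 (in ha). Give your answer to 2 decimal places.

By inclusion–exclusion:
Individual areas: |Patch 1| = 28, |Patch 2| = 24.
|Patch 1∩Patch 2|: x∈[3,6], y∈[5,9] → 3·4 = 12.
|Patch 1 ∪ Patch 2| = 52 − 12 = 40.00.

40.00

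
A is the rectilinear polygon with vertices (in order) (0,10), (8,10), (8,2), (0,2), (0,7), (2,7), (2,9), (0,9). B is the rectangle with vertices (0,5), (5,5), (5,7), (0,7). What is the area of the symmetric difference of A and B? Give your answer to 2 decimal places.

50.00

|A| = 60, |B| = 10, |A∩B| = 10.
|A △ B| = |A| + |B| − 2·|A∩B| = 60 + 10 − 20 = 50.00.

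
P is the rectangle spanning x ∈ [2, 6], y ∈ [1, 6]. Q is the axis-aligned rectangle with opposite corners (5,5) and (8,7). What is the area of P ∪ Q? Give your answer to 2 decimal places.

25.00

By inclusion–exclusion:
Individual areas: |P| = 20, |Q| = 6.
|P∩Q|: x∈[5,6], y∈[5,6] → 1·1 = 1.
|P ∪ Q| = 26 − 1 = 25.00.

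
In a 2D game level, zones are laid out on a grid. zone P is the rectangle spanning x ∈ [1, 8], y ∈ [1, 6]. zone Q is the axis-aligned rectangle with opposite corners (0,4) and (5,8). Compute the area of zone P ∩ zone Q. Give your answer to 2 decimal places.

8.00

|zone P∩zone Q|: x∈[1,5], y∈[4,6] → 4·2 = 8.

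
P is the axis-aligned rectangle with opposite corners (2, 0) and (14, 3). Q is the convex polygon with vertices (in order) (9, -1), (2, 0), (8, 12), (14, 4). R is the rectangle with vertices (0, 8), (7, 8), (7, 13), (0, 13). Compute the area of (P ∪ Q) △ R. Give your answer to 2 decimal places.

|P ∪ Q| = 89.75.
|(P ∪ Q) ∩ R| = 1.
|(P ∪ Q) △ R| = 89.75 + 35 − 2 = 122.75.

122.75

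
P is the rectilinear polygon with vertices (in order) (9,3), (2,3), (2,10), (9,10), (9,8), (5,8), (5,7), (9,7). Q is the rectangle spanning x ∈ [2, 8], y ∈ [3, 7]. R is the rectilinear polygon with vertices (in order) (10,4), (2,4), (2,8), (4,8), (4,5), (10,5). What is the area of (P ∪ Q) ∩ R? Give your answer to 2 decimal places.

13.00

The region (P ∪ Q) ∩ R is the polygon with vertices (2,7), (2,8), (4,8), (4,5), (9,5), (9,4), (2,4).
By the shoelace formula its area is 13.00.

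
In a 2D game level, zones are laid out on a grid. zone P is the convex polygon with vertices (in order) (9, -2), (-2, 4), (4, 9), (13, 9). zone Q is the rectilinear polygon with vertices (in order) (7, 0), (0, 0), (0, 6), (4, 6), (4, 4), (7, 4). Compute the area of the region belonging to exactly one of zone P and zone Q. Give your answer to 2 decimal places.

|zone P| = 95, |zone Q| = 36, |zone P∩zone Q| = 28.1758.
|zone P △ zone Q| = |zone P| + |zone Q| − 2·|zone P∩zone Q| = 95 + 36 − 56.3515 = 74.65.

74.65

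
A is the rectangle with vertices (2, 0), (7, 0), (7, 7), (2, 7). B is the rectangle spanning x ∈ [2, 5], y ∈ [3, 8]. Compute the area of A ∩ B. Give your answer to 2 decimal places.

|A∩B|: x∈[2,5], y∈[3,7] → 3·4 = 12.

12.00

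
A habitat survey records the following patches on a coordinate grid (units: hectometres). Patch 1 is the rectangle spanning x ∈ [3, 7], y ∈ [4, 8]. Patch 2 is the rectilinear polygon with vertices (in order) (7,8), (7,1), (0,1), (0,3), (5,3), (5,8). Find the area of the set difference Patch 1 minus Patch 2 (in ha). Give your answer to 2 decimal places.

|Patch 1| = 16, |Patch 1∩Patch 2| = 8.
|Patch 1 ∖ Patch 2| = |Patch 1| − |Patch 1∩Patch 2| = 16 − 8 = 8.00.

8.00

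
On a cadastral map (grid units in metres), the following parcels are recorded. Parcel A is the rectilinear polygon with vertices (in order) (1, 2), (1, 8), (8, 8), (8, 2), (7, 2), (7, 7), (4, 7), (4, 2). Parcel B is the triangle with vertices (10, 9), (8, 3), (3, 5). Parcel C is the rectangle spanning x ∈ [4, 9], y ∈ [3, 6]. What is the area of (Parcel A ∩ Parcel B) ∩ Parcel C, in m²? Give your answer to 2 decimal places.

2.80

|Parcel A ∩ Parcel B| = 4.9286.
|(Parcel A ∩ Parcel B) ∩ Parcel C| = 2.80.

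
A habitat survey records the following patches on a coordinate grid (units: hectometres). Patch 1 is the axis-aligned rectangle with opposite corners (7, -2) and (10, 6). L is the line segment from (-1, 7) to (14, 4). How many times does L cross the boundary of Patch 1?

2

The segment meets the boundary at (10,4.8), (7,5.4).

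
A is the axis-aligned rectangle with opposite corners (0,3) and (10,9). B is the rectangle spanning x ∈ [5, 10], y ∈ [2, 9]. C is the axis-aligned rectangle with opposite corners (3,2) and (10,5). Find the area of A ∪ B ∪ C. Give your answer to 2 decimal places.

67.00

By inclusion–exclusion:
Individual areas: |A| = 60, |B| = 35, |C| = 21.
|A∩B|: x∈[5,10], y∈[3,9] → 5·6 = 30.
|A∩C|: x∈[3,10], y∈[3,5] → 7·2 = 14.
|B∩C|: x∈[5,10], y∈[2,5] → 5·3 = 15.
|A∩B∩C| = 10.
|A ∪ B ∪ C| = 116 − 59 + 10 = 67.00.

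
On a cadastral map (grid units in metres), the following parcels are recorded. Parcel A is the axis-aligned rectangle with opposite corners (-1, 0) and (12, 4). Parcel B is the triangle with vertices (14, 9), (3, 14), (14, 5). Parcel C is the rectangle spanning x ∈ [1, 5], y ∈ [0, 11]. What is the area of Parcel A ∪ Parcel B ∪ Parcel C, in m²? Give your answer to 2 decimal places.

102.00

By inclusion–exclusion:
Individual areas: |Parcel A| = 52, |Parcel B| = 22, |Parcel C| = 44.
|Parcel A∩Parcel B| = 0.
|Parcel A∩Parcel C|: x∈[1,5], y∈[0,4] → 4·4 = 16.
|Parcel B∩Parcel C| = 0.
|Parcel A∩Parcel B∩Parcel C| = 0.
|Parcel A ∪ Parcel B ∪ Parcel C| = 118 − 16 + 0 = 102.00.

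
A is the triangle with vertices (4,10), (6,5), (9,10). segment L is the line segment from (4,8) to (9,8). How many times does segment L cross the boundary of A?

The segment meets the boundary at (7.8,8), (4.8,8).

2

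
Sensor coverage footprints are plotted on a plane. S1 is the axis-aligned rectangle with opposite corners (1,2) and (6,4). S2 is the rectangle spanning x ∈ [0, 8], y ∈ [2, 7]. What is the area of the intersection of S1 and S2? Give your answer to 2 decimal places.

10.00

|S1∩S2|: x∈[1,6], y∈[2,4] → 5·2 = 10.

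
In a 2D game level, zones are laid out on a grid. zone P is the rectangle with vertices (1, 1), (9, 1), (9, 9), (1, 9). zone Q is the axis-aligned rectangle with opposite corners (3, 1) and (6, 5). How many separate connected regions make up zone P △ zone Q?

1

zone P △ zone Q is a single connected region.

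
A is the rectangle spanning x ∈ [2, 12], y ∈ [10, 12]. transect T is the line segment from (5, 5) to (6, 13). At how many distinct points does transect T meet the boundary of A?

The segment meets the boundary at (5.875,12), (5.625,10).

2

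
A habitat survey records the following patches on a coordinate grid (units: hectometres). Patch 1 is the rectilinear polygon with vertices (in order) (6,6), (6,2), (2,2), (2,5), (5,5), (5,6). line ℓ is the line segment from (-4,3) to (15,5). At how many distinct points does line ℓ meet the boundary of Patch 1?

The segment meets the boundary at (6,4.053), (2,3.632).

2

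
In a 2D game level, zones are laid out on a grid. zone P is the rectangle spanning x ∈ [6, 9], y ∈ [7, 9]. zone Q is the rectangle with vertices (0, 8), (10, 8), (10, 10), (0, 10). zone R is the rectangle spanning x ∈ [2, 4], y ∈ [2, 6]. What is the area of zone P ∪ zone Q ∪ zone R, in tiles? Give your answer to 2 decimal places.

By inclusion–exclusion:
Individual areas: |zone P| = 6, |zone Q| = 20, |zone R| = 8.
|zone P∩zone Q|: x∈[6,9], y∈[8,9] → 3·1 = 3.
|zone P∩zone R| = 0 (no overlap).
|zone Q∩zone R| = 0 (no overlap).
|zone P∩zone Q∩zone R| = 0.
|zone P ∪ zone Q ∪ zone R| = 34 − 3 + 0 = 31.00.

31.00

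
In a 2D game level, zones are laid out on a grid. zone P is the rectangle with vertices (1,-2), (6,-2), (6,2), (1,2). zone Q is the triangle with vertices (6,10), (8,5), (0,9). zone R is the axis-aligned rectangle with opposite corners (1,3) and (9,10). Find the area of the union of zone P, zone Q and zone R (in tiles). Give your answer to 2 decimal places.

By inclusion–exclusion:
Individual areas: |zone P| = 20, |zone Q| = 16, |zone R| = 56.
|zone P∩zone Q| = 0.
|zone P∩zone R| = 0 (no overlap).
|zone Q∩zone R| = 15.6667.
|zone P∩zone Q∩zone R| = 0.
|zone P ∪ zone Q ∪ zone R| = 92 − 15.6667 + 0 = 76.33.

76.33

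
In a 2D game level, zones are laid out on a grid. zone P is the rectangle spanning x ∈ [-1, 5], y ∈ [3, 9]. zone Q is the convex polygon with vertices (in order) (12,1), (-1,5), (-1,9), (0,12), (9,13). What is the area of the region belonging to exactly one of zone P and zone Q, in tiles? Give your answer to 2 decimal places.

81.92

|zone P| = 36, |zone Q| = 105, |zone P∩zone Q| = 29.5385.
|zone P △ zone Q| = |zone P| + |zone Q| − 2·|zone P∩zone Q| = 36 + 105 − 59.0769 = 81.92.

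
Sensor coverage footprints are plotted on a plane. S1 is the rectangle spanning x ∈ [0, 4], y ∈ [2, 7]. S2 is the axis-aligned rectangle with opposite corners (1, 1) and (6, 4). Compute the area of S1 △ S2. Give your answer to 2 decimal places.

|S1∩S2|: x∈[1,4], y∈[2,4] → 3·2 = 6.
|S1 △ S2| = |S1| + |S2| − 2·|S1∩S2| = 20 + 15 − 12 = 23.00.

23.00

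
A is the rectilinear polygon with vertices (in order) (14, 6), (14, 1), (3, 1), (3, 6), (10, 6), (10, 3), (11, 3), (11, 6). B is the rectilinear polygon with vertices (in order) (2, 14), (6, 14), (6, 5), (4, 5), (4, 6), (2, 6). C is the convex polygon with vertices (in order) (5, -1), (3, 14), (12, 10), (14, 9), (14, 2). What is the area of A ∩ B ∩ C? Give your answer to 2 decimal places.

The intersection is the polygon with vertices (6,5), (4.2,5), (4.067,6), (6,6).
By the shoelace formula its area is 1.87.

1.87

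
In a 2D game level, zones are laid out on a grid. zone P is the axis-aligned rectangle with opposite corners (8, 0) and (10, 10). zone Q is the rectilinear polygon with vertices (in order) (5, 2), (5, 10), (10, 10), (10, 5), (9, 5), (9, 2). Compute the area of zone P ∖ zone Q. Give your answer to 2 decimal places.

|zone P| = 20, |zone P∩zone Q| = 13.
|zone P ∖ zone Q| = |zone P| − |zone P∩zone Q| = 20 − 13 = 7.00.

7.00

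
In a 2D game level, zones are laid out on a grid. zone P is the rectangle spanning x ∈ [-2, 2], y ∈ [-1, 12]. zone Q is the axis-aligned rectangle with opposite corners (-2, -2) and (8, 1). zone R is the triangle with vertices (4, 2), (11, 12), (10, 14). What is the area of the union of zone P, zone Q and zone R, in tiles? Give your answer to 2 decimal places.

86.00

By inclusion–exclusion:
Individual areas: |zone P| = 52, |zone Q| = 30, |zone R| = 12.
|zone P∩zone Q|: x∈[-2,2], y∈[-1,1] → 4·2 = 8.
|zone P∩zone R| = 0.
|zone Q∩zone R| = 0.
|zone P∩zone Q∩zone R| = 0.
|zone P ∪ zone Q ∪ zone R| = 94 − 8 + 0 = 86.00.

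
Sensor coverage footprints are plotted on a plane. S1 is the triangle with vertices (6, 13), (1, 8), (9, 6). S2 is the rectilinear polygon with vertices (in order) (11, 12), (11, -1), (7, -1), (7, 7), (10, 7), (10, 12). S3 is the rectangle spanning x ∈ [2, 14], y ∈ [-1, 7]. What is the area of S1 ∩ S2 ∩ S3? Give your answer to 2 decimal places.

1.29

The intersection is the polygon with vertices (7,6.5), (7,7), (8.571,7), (9,6).
By the shoelace formula its area is 1.29.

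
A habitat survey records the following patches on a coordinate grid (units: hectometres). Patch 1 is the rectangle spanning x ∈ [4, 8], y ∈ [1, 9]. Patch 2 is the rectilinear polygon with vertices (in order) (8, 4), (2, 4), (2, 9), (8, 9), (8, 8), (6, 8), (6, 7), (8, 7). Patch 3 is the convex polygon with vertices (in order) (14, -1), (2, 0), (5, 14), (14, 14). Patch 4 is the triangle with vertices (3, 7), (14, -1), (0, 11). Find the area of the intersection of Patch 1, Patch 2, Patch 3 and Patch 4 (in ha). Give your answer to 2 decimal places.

The intersection is the polygon with vertices (4,7.571), (8,4.143), (8,4), (7.125,4), (4,6.273).
By the shoelace formula its area is 3.88.

3.88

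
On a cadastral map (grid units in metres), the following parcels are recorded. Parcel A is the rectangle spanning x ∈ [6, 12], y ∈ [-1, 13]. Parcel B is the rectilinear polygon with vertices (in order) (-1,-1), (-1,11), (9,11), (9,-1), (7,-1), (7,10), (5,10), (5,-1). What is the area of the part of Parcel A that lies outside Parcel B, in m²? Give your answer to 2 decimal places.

|Parcel A| = 84, |Parcel A∩Parcel B| = 25.
|Parcel A ∖ Parcel B| = |Parcel A| − |Parcel A∩Parcel B| = 84 − 25 = 59.00.

59.00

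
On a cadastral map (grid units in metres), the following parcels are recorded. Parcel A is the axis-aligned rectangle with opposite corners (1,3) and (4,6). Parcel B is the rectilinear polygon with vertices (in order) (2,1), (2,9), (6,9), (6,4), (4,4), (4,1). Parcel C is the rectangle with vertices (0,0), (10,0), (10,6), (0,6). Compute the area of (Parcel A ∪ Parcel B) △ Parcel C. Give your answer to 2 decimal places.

55.00

|Parcel A ∪ Parcel B| = 29.
|(Parcel A ∪ Parcel B) ∩ Parcel C| = 17.
|(Parcel A ∪ Parcel B) △ Parcel C| = 29 + 60 − 34 = 55.00.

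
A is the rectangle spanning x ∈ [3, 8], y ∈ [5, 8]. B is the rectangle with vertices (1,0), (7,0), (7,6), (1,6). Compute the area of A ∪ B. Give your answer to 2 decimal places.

By inclusion–exclusion:
Individual areas: |A| = 15, |B| = 36.
|A∩B|: x∈[3,7], y∈[5,6] → 4·1 = 4.
|A ∪ B| = 51 − 4 = 47.00.

47.00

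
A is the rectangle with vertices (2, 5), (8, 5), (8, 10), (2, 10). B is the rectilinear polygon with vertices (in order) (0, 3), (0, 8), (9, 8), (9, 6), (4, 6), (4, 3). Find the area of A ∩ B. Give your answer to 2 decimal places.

14.00

The intersection is the polygon with vertices (8,6), (4,6), (4,5), (2,5), (2,8), (8,8).
By the shoelace formula its area is 14.00.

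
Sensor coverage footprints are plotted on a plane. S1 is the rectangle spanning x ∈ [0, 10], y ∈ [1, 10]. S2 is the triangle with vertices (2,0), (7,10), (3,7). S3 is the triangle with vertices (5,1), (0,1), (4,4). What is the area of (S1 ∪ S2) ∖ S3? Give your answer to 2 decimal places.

|S1 ∪ S2| = 90.1786.
|(S1 ∪ S2) ∩ S3| = 7.5.
|(S1 ∪ S2) ∖ S3| = 90.1786 − 7.5 = 82.68.

82.68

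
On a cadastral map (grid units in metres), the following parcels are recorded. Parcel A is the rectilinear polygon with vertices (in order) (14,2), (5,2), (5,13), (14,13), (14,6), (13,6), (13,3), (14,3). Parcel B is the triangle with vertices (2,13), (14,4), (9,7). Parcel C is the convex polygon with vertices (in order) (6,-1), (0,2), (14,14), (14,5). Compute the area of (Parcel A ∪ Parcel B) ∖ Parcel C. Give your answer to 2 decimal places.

|Parcel A ∪ Parcel B| = 96.5571.
|(Parcel A ∪ Parcel B) ∩ Parcel C| = 65.3653.
|(Parcel A ∪ Parcel B) ∖ Parcel C| = 96.5571 − 65.3653 = 31.19.

31.19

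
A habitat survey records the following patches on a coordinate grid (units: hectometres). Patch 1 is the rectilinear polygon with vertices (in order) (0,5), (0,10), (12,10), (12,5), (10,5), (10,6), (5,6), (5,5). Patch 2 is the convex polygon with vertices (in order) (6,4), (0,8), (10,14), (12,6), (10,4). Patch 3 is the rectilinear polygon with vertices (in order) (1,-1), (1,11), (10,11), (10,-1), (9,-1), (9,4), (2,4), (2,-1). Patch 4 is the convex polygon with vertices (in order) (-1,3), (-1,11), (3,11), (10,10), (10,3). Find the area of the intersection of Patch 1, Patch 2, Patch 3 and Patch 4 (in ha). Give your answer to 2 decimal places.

34.28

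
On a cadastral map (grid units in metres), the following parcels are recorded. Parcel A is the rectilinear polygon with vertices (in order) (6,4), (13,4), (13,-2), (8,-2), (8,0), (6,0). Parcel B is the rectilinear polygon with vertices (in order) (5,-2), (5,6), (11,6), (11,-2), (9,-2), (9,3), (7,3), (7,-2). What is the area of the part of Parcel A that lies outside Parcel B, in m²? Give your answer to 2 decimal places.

20.00

|Parcel A| = 38, |Parcel A∩Parcel B| = 18.
|Parcel A ∖ Parcel B| = |Parcel A| − |Parcel A∩Parcel B| = 38 − 18 = 20.00.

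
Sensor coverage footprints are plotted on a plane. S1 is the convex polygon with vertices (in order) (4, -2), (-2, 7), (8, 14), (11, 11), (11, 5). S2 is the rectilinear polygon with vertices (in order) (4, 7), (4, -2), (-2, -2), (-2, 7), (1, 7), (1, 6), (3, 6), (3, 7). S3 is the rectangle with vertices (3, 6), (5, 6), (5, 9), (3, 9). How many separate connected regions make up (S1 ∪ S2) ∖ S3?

(S1 ∪ S2) ∖ S3 is a single connected region.

1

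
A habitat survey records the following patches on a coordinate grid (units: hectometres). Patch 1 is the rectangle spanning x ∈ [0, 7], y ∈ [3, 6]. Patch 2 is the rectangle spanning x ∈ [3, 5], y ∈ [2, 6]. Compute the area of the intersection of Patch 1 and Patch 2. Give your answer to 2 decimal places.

6.00

|Patch 1∩Patch 2|: x∈[3,5], y∈[3,6] → 2·3 = 6.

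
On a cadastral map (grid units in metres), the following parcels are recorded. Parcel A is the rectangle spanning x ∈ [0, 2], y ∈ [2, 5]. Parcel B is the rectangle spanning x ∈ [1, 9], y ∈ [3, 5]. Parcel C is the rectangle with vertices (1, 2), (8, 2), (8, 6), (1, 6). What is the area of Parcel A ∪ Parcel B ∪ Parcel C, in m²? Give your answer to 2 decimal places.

33.00

By inclusion–exclusion:
Individual areas: |Parcel A| = 6, |Parcel B| = 16, |Parcel C| = 28.
|Parcel A∩Parcel B|: x∈[1,2], y∈[3,5] → 1·2 = 2.
|Parcel A∩Parcel C|: x∈[1,2], y∈[2,5] → 1·3 = 3.
|Parcel B∩Parcel C|: x∈[1,8], y∈[3,5] → 7·2 = 14.
|Parcel A∩Parcel B∩Parcel C| = 2.
|Parcel A ∪ Parcel B ∪ Parcel C| = 50 − 19 + 2 = 33.00.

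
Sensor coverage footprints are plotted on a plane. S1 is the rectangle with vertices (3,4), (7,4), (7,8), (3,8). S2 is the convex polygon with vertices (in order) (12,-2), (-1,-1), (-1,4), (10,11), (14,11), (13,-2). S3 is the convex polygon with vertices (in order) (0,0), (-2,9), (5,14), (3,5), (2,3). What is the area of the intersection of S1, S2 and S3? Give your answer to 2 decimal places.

0.31

The intersection is the polygon with vertices (3,6.545), (3.4,6.8), (3,5).
By the shoelace formula its area is 0.31.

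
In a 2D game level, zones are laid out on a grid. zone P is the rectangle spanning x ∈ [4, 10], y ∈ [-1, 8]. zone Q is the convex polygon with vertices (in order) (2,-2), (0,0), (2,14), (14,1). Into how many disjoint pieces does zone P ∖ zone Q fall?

zone P ∖ zone Q splits into 2 disjoint pieces (area 2, area 3.2821).

2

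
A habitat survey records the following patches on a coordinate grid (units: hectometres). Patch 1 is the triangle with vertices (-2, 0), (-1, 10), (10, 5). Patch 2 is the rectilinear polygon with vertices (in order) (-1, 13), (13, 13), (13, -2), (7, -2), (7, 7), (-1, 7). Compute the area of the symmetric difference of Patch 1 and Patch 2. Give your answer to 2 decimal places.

|Patch 1| = 57.5, |Patch 2| = 138, |Patch 1∩Patch 2| = 13.8205.
|Patch 1 △ Patch 2| = |Patch 1| + |Patch 2| − 2·|Patch 1∩Patch 2| = 57.5 + 138 − 27.6409 = 167.86.

167.86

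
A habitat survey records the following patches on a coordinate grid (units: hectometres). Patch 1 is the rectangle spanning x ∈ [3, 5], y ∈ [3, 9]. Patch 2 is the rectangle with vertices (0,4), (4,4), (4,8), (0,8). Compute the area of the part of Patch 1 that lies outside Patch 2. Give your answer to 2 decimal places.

8.00

|Patch 1∩Patch 2|: x∈[3,4], y∈[4,8] → 1·4 = 4.
|Patch 1| = 12.
|Patch 1 ∖ Patch 2| = |Patch 1| − |Patch 1∩Patch 2| = 12 − 4 = 8.00.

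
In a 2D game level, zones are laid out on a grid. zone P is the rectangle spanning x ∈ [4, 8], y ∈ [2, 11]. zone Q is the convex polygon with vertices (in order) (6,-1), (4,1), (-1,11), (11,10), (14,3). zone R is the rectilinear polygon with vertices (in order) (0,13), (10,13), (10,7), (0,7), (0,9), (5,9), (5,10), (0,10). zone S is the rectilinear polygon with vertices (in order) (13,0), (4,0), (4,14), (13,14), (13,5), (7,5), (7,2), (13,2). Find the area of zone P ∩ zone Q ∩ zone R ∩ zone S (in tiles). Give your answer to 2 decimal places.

12.67

The intersection is the polygon with vertices (5,9), (5,10), (4,10), (4,10.583), (8,10.25), (8,7), (4,7), (4,9).
By the shoelace formula its area is 12.67.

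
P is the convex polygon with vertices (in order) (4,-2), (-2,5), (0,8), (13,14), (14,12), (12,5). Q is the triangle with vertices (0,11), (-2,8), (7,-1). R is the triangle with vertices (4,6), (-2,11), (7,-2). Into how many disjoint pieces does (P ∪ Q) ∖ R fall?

2

(P ∪ Q) ∖ R splits into 2 disjoint pieces (area 31.7196, area 90.1243).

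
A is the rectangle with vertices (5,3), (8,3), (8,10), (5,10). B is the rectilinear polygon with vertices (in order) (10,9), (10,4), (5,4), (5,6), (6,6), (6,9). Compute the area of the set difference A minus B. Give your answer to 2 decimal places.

9.00

|A| = 21, |A∩B| = 12.
|A ∖ B| = |A| − |A∩B| = 21 − 12 = 9.00.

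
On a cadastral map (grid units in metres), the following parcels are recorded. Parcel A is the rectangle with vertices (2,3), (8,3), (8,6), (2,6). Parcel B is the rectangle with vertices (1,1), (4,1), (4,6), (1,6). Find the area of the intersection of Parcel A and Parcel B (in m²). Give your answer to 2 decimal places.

6.00

|Parcel A∩Parcel B|: x∈[2,4], y∈[3,6] → 2·3 = 6.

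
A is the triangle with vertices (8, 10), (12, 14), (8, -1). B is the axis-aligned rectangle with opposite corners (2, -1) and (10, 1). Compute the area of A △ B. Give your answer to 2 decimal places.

|A| = 22, |B| = 16, |A∩B| = 0.5333.
|A △ B| = |A| + |B| − 2·|A∩B| = 22 + 16 − 1.0667 = 36.93.

36.93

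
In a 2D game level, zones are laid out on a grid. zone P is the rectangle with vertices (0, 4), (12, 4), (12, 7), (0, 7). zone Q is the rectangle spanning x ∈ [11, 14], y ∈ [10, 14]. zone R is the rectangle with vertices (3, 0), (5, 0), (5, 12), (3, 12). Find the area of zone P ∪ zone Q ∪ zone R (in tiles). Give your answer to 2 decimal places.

By inclusion–exclusion:
Individual areas: |zone P| = 36, |zone Q| = 12, |zone R| = 24.
|zone P∩zone Q| = 0 (no overlap).
|zone P∩zone R|: x∈[3,5], y∈[4,7] → 2·3 = 6.
|zone Q∩zone R| = 0 (no overlap).
|zone P∩zone Q∩zone R| = 0.
|zone P ∪ zone Q ∪ zone R| = 72 − 6 + 0 = 66.00.

66.00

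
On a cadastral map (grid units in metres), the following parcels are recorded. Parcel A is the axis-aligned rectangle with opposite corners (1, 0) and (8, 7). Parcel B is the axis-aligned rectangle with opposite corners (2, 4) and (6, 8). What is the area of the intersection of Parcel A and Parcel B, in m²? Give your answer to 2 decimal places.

|Parcel A∩Parcel B|: x∈[2,6], y∈[4,7] → 4·3 = 12.

12.00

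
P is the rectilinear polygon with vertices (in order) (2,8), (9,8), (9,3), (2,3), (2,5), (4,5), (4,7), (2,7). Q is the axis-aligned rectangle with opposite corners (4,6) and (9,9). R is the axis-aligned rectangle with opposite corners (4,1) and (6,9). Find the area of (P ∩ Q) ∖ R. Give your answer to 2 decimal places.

|P ∩ Q| = 10.
|(P ∩ Q) ∩ R| = 4.
|(P ∩ Q) ∖ R| = 10 − 4 = 6.00.

6.00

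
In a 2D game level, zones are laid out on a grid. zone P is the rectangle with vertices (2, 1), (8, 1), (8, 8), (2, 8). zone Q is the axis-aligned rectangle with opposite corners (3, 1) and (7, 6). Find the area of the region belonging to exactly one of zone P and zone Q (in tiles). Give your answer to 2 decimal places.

|zone P∩zone Q|: x∈[3,7], y∈[1,6] → 4·5 = 20.
|zone P △ zone Q| = |zone P| + |zone Q| − 2·|zone P∩zone Q| = 42 + 20 − 40 = 22.00.

22.00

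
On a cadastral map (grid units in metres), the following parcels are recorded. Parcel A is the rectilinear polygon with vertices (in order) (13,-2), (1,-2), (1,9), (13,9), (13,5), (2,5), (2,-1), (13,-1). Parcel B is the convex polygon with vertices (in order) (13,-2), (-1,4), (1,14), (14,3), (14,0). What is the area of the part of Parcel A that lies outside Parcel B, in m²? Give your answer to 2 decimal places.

29.67

|Parcel A| = 66, |Parcel A∩Parcel B| = 36.329.
|Parcel A ∖ Parcel B| = |Parcel A| − |Parcel A∩Parcel B| = 66 − 36.329 = 29.67.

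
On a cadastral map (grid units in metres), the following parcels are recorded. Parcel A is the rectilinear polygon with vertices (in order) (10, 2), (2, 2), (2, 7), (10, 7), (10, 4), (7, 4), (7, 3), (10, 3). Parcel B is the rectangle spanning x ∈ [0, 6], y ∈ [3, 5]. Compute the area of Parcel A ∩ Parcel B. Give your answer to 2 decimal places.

8.00

The intersection is the polygon with vertices (2,5), (6,5), (6,3), (2,3).
By the shoelace formula its area is 8.00.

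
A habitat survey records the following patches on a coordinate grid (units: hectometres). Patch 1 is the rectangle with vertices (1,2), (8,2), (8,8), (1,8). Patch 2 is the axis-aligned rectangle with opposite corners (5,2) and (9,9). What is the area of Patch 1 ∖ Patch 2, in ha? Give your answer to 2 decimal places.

24.00

|Patch 1∩Patch 2|: x∈[5,8], y∈[2,8] → 3·6 = 18.
|Patch 1| = 42.
|Patch 1 ∖ Patch 2| = |Patch 1| − |Patch 1∩Patch 2| = 42 − 18 = 24.00.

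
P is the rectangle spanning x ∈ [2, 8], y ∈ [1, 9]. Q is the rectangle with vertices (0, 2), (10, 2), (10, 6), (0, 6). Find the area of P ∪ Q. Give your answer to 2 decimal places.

64.00

By inclusion–exclusion:
Individual areas: |P| = 48, |Q| = 40.
|P∩Q|: x∈[2,8], y∈[2,6] → 6·4 = 24.
|P ∪ Q| = 88 − 24 = 64.00.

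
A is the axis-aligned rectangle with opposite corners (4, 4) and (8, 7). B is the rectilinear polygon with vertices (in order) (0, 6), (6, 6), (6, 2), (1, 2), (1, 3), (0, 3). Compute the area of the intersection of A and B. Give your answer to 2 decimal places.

The intersection is the polygon with vertices (4,4), (4,6), (6,6), (6,4).
By the shoelace formula its area is 4.00.

4.00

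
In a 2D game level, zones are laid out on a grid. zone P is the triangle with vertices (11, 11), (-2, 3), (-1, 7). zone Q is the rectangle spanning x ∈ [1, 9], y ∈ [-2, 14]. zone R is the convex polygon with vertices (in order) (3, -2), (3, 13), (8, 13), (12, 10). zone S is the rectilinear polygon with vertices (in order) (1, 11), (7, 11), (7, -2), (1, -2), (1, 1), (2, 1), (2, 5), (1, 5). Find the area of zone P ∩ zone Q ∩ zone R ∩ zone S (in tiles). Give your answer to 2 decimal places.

6.77

The intersection is the polygon with vertices (3,6.077), (3,8.333), (7,9.667), (7,8.539).
By the shoelace formula its area is 6.77.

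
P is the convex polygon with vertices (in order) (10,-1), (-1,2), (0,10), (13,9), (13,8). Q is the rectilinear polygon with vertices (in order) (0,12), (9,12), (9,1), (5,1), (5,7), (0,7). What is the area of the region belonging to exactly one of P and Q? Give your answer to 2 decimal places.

86.73

|P| = 113.5, |Q| = 69, |P∩Q| = 47.8846.
|P △ Q| = |P| + |Q| − 2·|P∩Q| = 113.5 + 69 − 95.7692 = 86.73.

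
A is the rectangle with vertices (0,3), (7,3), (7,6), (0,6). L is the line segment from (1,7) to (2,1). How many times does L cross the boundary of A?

2

The segment meets the boundary at (1.167,6), (1.667,3).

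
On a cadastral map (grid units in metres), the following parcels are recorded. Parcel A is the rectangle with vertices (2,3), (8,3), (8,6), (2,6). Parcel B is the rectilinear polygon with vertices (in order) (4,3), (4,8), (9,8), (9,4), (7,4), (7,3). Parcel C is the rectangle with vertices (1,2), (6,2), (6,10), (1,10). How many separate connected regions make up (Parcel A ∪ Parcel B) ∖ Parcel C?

(Parcel A ∪ Parcel B) ∖ Parcel C is a single connected region.

1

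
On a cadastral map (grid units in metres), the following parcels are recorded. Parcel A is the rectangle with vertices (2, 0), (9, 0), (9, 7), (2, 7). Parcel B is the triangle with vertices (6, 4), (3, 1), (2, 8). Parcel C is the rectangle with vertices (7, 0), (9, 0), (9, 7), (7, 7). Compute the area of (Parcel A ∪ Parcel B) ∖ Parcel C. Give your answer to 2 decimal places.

|Parcel A ∪ Parcel B| = 49.4286.
|(Parcel A ∪ Parcel B) ∩ Parcel C| = 14.
|(Parcel A ∪ Parcel B) ∖ Parcel C| = 49.4286 − 14 = 35.43.

35.43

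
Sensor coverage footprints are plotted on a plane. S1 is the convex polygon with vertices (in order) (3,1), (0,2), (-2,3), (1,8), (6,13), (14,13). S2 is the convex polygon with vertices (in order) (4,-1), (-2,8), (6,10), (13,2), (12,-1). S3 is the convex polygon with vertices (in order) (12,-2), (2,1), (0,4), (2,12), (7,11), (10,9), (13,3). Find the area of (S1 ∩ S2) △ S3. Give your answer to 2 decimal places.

78.69

|S1 ∩ S2| = 45.0234.
|(S1 ∩ S2) ∩ S3| = 43.6669.
|(S1 ∩ S2) △ S3| = 45.0234 + 121 − 87.3338 = 78.69.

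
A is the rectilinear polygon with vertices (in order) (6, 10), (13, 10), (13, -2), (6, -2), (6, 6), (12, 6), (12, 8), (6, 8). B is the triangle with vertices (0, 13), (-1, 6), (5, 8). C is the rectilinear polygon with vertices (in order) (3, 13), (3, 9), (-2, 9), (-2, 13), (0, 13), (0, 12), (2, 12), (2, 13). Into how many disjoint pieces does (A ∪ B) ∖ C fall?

3

(A ∪ B) ∖ C splits into 3 disjoint pieces (area 72, area 11.3571, area 0.5).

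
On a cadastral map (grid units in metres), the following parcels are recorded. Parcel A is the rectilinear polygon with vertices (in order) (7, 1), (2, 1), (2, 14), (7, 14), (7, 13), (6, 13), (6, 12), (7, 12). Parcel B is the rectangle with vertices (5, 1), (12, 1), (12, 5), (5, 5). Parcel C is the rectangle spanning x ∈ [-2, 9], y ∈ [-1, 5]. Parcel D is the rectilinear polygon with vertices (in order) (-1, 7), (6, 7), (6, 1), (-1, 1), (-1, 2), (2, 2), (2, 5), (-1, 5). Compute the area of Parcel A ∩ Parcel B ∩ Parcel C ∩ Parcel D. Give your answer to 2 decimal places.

The intersection is the polygon with vertices (6,5), (6,1), (5,1), (5,5).
By the shoelace formula its area is 4.00.

4.00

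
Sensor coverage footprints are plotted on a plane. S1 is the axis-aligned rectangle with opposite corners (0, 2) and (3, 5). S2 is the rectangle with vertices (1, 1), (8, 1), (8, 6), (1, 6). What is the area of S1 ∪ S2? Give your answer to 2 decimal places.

38.00

By inclusion–exclusion:
Individual areas: |S1| = 9, |S2| = 35.
|S1∩S2|: x∈[1,3], y∈[2,5] → 2·3 = 6.
|S1 ∪ S2| = 44 − 6 = 38.00.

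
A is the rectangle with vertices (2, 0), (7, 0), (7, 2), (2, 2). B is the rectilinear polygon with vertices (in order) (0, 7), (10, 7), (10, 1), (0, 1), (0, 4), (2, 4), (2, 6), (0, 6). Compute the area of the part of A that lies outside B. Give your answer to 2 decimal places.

|A| = 10, |A∩B| = 5.
|A ∖ B| = |A| − |A∩B| = 10 − 5 = 5.00.

5.00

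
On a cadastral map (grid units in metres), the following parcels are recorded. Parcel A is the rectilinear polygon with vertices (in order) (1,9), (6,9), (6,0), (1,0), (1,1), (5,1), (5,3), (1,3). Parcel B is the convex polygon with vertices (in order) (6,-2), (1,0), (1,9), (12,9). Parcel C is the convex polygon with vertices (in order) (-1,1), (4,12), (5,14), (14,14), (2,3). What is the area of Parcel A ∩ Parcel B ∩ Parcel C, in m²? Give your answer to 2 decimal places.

The intersection is the polygon with vertices (6,6.667), (2,3), (1,3), (1,5.4), (2.636,9), (6,9).
By the shoelace formula its area is 19.72.

19.72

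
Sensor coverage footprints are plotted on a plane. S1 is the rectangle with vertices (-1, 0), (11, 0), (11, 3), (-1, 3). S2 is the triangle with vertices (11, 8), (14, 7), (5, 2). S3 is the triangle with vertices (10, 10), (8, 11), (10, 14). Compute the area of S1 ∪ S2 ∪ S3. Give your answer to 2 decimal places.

51.60

By inclusion–exclusion:
Individual areas: |S1| = 36, |S2| = 12, |S3| = 4.
|S1∩S2| = 0.4.
|S1∩S3| = 0.
|S2∩S3| = 0.
|S1∩S2∩S3| = 0.
|S1 ∪ S2 ∪ S3| = 52 − 0.4 + 0 = 51.60.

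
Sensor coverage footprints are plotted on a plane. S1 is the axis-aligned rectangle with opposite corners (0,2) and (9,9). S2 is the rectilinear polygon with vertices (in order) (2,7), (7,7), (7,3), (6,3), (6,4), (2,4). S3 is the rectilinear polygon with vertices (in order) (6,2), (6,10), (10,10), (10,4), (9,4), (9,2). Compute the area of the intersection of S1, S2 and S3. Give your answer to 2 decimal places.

The intersection is the polygon with vertices (7,3), (6,3), (6,4), (6,7), (7,7).
By the shoelace formula its area is 4.00.

4.00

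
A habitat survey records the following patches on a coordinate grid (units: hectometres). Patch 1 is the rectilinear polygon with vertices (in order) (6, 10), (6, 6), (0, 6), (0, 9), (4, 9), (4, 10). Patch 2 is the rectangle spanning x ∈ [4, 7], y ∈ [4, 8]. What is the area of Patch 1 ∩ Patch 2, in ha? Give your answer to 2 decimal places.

The intersection is the polygon with vertices (6,6), (4,6), (4,8), (6,8).
By the shoelace formula its area is 4.00.

4.00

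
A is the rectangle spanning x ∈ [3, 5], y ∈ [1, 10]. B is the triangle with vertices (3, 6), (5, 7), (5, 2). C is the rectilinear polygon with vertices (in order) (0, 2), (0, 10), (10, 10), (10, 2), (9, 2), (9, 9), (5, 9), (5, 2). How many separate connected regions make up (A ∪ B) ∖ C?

1

(A ∪ B) ∖ C is a single connected region.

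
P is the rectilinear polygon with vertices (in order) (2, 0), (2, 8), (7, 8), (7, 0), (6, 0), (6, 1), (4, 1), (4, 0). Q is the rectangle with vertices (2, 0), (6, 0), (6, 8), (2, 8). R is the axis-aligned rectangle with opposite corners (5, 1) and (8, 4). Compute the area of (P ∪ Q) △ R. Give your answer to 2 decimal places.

37.00

|P ∪ Q| = 40.
|(P ∪ Q) ∩ R| = 6.
|(P ∪ Q) △ R| = 40 + 9 − 12 = 37.00.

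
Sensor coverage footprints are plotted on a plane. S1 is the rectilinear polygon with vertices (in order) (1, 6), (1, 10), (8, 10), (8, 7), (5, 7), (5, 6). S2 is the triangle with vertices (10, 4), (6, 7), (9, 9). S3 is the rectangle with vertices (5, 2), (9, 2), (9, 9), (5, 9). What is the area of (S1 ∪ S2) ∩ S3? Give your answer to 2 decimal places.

11.04

|S1 ∪ S2| = 32.1667.
|(S1 ∪ S2) ∩ S3| = 11.04.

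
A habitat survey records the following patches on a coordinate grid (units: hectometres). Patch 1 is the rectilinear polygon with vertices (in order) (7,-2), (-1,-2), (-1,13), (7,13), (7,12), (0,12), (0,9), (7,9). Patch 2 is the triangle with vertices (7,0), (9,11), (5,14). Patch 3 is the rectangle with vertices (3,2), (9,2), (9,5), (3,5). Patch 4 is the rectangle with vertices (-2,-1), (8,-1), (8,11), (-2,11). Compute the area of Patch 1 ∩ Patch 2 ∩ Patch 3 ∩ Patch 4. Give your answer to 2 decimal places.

The intersection is the polygon with vertices (6.714,2), (6.286,5), (7,5), (7,2).
By the shoelace formula its area is 1.50.

1.50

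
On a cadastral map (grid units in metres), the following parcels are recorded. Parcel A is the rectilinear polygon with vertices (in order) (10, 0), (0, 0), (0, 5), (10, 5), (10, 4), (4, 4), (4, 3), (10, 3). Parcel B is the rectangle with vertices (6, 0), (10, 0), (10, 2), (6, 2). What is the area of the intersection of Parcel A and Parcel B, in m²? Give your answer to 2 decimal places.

The intersection is the polygon with vertices (6,0), (6,2), (10,2), (10,0).
By the shoelace formula its area is 8.00.

8.00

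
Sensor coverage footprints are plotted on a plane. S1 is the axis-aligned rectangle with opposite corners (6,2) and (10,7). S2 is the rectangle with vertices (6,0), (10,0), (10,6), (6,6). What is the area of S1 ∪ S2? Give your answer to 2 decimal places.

By inclusion–exclusion:
Individual areas: |S1| = 20, |S2| = 24.
|S1∩S2|: x∈[6,10], y∈[2,6] → 4·4 = 16.
|S1 ∪ S2| = 44 − 16 = 28.00.

28.00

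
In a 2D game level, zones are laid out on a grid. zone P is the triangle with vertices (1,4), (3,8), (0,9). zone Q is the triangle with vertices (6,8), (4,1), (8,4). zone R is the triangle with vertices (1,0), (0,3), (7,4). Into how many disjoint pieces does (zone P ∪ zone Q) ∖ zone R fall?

(zone P ∪ zone Q) ∖ zone R splits into 2 disjoint pieces (area 7, area 9.4512).

2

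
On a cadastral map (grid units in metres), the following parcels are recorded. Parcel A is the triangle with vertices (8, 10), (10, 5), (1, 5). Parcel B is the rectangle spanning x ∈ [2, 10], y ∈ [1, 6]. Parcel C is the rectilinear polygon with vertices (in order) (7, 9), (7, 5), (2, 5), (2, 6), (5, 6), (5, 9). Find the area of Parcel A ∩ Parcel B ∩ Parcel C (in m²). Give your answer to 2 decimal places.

The intersection is the polygon with vertices (2,5), (2,5.714), (2.4,6), (5,6), (7,6), (7,5).
By the shoelace formula its area is 4.94.

4.94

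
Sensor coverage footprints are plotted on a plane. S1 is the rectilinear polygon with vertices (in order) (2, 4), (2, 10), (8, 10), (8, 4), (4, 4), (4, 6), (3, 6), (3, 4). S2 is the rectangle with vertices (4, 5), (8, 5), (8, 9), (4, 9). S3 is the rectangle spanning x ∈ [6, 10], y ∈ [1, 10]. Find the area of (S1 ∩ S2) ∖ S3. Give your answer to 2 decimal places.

|S1 ∩ S2| = 16.
|(S1 ∩ S2) ∩ S3| = 8.
|(S1 ∩ S2) ∖ S3| = 16 − 8 = 8.00.

8.00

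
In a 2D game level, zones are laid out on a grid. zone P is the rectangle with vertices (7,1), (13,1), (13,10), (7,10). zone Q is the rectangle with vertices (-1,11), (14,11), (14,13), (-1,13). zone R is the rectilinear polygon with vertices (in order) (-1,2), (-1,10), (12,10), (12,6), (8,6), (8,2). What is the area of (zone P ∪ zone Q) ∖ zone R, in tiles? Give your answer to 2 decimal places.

60.00

|zone P ∪ zone Q| = 84.
|(zone P ∪ zone Q) ∩ zone R| = 24.
|(zone P ∪ zone Q) ∖ zone R| = 84 − 24 = 60.00.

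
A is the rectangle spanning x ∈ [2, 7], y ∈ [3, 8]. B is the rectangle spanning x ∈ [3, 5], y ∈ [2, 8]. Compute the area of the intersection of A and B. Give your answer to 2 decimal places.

|A∩B|: x∈[3,5], y∈[3,8] → 2·5 = 10.

10.00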